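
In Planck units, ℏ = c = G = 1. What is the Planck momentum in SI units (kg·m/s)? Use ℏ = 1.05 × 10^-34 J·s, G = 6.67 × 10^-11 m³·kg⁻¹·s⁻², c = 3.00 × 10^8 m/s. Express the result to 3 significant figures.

6.52 kg·m/s

The unique combination of the constants set to 1 with dimensions of momentum is p_P = √(ℏc³/G).
  = √(42.5)
  = 6.52 kg·m/s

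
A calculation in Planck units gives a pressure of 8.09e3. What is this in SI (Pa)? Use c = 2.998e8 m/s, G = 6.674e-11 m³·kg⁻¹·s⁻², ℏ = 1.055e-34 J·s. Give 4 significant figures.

3.748e117 Pa

One Planck pressure: p_P = c⁷/(ℏG²) = 4.632e113 Pa.
8.09e3 × 4.632e113 Pa = 3.748e117 Pa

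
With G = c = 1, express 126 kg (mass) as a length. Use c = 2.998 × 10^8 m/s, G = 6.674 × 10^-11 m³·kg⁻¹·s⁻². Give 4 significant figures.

9.356 × 10^-26 m

In G = c = 1 units mass has dimensions of length; the conversion factor is G/c².
126 kg × (G/c²) = 9.356 × 10^-26 m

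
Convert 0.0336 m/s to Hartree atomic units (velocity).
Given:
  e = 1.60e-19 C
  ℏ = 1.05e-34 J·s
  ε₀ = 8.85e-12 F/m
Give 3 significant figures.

1.53e-8

atomic unit of velocity: v_au = e²/(4πε₀ℏ) = 2.19e6 m/s.
0.0336 / 2.19e6 = 1.53e-8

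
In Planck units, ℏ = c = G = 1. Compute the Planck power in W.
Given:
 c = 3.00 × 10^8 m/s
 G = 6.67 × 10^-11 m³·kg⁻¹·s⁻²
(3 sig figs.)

From ℏ = c = G = 1 the power scale is P_P = c⁵/G.
  = 2.43 × 10^42 / 6.67 × 10^-11
  = 3.64 × 10^52 W

3.64 × 10^52 W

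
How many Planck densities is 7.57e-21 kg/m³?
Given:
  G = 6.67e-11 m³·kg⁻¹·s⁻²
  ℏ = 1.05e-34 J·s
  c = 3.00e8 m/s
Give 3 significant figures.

1.46e-117

Planck density: ρ_P = c⁵/(ℏG²) = 5.20e96 kg/m³.
7.57e-21 / 5.20e96 = 1.46e-117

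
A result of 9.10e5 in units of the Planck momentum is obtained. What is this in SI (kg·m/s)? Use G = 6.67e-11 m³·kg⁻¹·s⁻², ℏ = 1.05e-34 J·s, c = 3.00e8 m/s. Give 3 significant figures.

5.93e6 kg·m/s

One Planck momentum: p_P = √(ℏc³/G) = 6.52 kg·m/s.
9.10e5 × 6.52 kg·m/s = 5.93e6 kg·m/s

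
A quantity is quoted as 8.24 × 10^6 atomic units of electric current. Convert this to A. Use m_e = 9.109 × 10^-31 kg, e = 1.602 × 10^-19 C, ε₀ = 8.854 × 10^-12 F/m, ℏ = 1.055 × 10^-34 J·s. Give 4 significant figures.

5.448 × 10^4 A

One atomic unit of electric current: I_au = e E_h/ℏ = m_e e⁵/((4πε₀)²ℏ³) = 6.612 × 10^-3 A.
8.24 × 10^6 × 6.612 × 10^-3 A = 5.448 × 10^4 A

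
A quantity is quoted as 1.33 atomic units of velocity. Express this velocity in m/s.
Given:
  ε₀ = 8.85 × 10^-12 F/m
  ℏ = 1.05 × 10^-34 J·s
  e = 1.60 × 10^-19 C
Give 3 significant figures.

2.92 × 10^6 m/s

One atomic unit of velocity: v_au = e²/(4πε₀ℏ) = 2.19 × 10^6 m/s.
1.33 × 2.19 × 10^6 m/s = 2.92 × 10^6 m/s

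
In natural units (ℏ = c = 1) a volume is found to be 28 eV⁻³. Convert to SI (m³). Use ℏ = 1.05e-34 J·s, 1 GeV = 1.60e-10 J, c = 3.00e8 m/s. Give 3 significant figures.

Volume is [L]³ = [E]⁻³·(ℏc)³.
1 GeV⁻³ → (ℏc)³ × (1 GeV in J)⁻³ = 7.63e-48 m³.
Convert the energy scale: 28 eV⁻³ = 2.80e28 GeV⁻³.
Result: 2.80e28 × 7.63e-48 = 2.14e-19 m³.

2.14e-19 m³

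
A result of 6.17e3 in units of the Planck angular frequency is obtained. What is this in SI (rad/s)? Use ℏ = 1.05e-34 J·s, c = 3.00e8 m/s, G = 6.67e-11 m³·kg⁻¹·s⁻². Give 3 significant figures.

1.15e47 rad/s

One Planck angular frequency: ω_P = √(c⁵/(ℏG)) = 1.86e43 rad/s.
6.17e3 × 1.86e43 rad/s = 1.15e47 rad/s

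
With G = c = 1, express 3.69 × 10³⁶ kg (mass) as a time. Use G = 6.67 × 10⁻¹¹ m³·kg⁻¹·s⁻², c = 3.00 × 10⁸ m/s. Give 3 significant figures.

9.12 s

Mass → time via G/c³.
3.69 × 10³⁶ kg × (G/c³) = 9.12 s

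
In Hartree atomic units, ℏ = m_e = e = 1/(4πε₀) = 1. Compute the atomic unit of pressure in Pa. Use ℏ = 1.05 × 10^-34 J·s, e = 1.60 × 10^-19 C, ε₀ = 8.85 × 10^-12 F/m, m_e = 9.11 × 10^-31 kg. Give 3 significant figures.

3.01 × 10^13 Pa

Dimensional analysis gives P_au = E_h/a₀³ = m_e⁴e¹⁰/((4πε₀)⁵ℏ⁸).
E_h = 4.38 × 10^-18 J
a₀ = 5.26 × 10^-11 m
E_h/a₀³ = 3.01 × 10^13 Pa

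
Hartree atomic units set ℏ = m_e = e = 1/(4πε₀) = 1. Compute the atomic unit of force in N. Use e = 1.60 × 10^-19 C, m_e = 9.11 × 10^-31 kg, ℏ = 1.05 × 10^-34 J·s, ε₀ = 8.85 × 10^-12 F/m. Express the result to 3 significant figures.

From ℏ = m_e = e = 1/(4πε₀) = 1 the force scale is F_au = E_h/a₀ = m_e²e⁶/((4πε₀)³ℏ⁴).
E_h = 4.38 × 10^-18 J
a₀ = 5.26 × 10^-11 m
E_h/a₀ = 8.33 × 10^-8 N

8.33 × 10^-8 N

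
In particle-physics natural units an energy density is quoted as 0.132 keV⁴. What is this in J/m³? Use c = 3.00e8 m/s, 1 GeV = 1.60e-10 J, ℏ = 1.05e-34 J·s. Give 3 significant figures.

2.77e12 J/m³

[E]/[L]³ = [E]⁴/(ℏc)³; restore (ℏc)⁻³.
1 GeV⁴ → 1/(ℏc)³ × (1 GeV in J)⁴ = 2.10e37 J/m³.
Convert the energy scale: 0.132 keV⁴ = 1.32e-25 GeV⁴.
Result: 1.32e-25 × 2.10e37 = 2.77e12 J/m³.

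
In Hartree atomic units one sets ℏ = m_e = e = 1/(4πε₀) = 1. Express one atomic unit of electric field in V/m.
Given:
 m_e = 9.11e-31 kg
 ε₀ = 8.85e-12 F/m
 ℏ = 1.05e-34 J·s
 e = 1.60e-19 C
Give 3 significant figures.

E_au = E_h/(e a₀) = m_e²e⁵/((4πε₀)³ℏ⁴)
E_h = 4.38e-18 J
a₀ = 5.26e-11 m
E_h/(e·a₀) = 5.20e11 V/m

5.20e11 V/m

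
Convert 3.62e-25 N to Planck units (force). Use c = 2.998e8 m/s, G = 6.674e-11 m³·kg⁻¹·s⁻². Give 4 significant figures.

2.991e-69

Planck force: F_P = c⁴/G = 1.210e44 N.
3.62e-25 / 1.210e44 = 2.991e-69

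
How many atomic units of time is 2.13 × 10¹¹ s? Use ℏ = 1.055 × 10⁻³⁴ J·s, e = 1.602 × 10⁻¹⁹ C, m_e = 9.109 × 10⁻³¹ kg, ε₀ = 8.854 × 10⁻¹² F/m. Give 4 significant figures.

atomic unit of time: τ_au = (4πε₀)²ℏ³/(m_e e⁴) = 2.423 × 10⁻¹⁷ s.
2.13 × 10¹¹ / 2.423 × 10⁻¹⁷ = 8.791 × 10²⁷

8.791 × 10²⁷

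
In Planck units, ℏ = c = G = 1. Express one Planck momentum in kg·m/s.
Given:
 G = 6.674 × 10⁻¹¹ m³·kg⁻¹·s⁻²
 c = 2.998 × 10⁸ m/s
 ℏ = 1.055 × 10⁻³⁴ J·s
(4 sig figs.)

From ℏ = c = G = 1 the momentum scale is p_P = √(ℏc³/G).
  = √(42.60)
  = 6.527 kg·m/s

6.527 kg·m/s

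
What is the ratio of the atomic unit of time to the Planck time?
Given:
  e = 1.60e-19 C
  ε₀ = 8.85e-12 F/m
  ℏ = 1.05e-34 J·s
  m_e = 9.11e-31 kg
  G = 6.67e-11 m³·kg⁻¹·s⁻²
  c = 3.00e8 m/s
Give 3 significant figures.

4.47e26

atomic unit of time: τ_au = (4πε₀)²ℏ³/(m_e e⁴) = 2.40e-17 s
Planck time: t_P = √(ℏG/c⁵) = 5.37e-44 s
ratio = 2.40e-17 / 5.37e-44 = 4.47e26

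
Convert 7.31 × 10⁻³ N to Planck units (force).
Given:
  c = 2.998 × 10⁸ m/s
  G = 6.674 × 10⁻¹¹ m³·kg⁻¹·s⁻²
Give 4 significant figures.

Planck force: F_P = c⁴/G = 1.210 × 10⁴⁴ N.
7.31 × 10⁻³ / 1.210 × 10⁴⁴ = 6.039 × 10⁻⁴⁷

6.039 × 10⁻⁴⁷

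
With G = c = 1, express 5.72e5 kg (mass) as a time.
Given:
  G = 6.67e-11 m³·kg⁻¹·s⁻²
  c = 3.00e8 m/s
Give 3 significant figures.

1.41e-30 s

Mass → time via G/c³.
5.72e5 kg × (G/c³) = 1.41e-30 s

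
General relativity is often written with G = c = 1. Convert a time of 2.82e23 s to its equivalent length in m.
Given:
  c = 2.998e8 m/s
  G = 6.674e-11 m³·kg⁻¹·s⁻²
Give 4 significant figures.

8.454e31 m

Time → length via c.
2.82e23 s × (c) = 8.454e31 m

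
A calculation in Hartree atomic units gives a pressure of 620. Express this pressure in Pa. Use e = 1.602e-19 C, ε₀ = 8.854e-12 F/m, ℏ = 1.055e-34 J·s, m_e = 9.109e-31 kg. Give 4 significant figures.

1.816e16 Pa

One atomic unit of pressure: P_au = E_h/a₀³ = m_e⁴e¹⁰/((4πε₀)⁵ℏ⁸) = 2.929e13 Pa.
620 × 2.929e13 Pa = 1.816e16 Pa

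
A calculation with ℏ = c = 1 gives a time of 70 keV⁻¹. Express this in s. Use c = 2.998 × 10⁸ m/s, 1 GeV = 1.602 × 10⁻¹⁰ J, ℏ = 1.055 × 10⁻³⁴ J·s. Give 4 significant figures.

A time is [E]⁻¹ in ℏ=c=1; restore one factor of ℏ.
1 GeV⁻¹ → ℏ × (1 GeV in J)⁻¹ = 6.586 × 10⁻²⁵ s.
Convert the energy scale: 70 keV⁻¹ = 7.00 × 10⁷ GeV⁻¹.
Result: 7.00 × 10⁷ × 6.586 × 10⁻²⁵ = 4.610 × 10⁻¹⁷ s.

4.610 × 10⁻¹⁷ s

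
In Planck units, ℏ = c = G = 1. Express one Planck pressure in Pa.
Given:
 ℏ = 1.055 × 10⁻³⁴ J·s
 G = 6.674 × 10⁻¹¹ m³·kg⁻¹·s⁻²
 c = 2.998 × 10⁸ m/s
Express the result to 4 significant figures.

4.632 × 10¹¹³ Pa

Dimensional analysis gives p_P = c⁷/(ℏG²).
  = 2.177 × 10⁵⁹ / 4.699 × 10⁻⁵⁵
  = 4.632 × 10¹¹³ Pa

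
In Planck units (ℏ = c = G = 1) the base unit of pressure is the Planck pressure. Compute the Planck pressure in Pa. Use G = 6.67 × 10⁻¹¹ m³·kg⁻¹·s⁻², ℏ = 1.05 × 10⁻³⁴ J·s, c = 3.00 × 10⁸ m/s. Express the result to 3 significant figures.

4.68 × 10¹¹³ Pa

p_P = c⁷/(ℏG²)
  = 2.19 × 10⁵⁹ / 4.67 × 10⁻⁵⁵
  = 4.68 × 10¹¹³ Pa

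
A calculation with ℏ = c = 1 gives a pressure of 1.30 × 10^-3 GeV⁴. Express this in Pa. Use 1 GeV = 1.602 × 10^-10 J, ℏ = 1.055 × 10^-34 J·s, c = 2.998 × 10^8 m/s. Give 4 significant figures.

2.706 × 10^34 Pa

Pressure is [E]/[L]³ = [E]⁴/(ℏc)³.
1 GeV⁴ → 1/(ℏc)³ × (1 GeV in J)⁴ = 2.082 × 10^37 Pa.
Result: 1.30 × 10^-3 × 2.082 × 10^37 = 2.706 × 10^34 Pa.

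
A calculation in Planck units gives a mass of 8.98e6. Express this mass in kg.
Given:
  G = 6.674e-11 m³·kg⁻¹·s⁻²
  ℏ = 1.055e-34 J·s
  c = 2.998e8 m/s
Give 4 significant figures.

0.1955 kg

One Planck mass: m_P = √(ℏc/G) = 2.177e-8 kg.
8.98e6 × 2.177e-8 kg = 0.1955 kg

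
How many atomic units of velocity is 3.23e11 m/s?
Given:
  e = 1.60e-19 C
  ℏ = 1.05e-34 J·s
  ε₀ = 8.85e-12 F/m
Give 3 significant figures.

1.47e5

atomic unit of velocity: v_au = e²/(4πε₀ℏ) = 2.19e6 m/s.
3.23e11 / 2.19e6 = 1.47e5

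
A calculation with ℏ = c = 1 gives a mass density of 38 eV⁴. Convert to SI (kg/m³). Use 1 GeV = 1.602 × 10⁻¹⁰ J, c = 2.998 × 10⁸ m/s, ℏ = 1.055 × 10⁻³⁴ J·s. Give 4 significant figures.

Mass density is [E]/(c²[L]³) = [E]⁴/(ℏ³c⁵).
1 GeV⁴ → 1/(ℏ³c⁵) × (1 GeV in J)⁴ = 2.316 × 10²⁰ kg/m³.
Convert the energy scale: 38 eV⁴ = 3.80 × 10⁻³⁵ GeV⁴.
Result: 3.80 × 10⁻³⁵ × 2.316 × 10²⁰ = 8.801 × 10⁻¹⁵ kg/m³.

8.801 × 10⁻¹⁵ kg/m³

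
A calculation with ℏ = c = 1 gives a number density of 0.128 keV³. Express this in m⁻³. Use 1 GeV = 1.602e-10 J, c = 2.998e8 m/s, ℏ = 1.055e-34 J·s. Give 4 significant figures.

Number density is [L]⁻³ = [E]³/(ℏc)³.
1 GeV³ → 1/(ℏc)³ × (1 GeV in J)³ = 1.299e47 m⁻³.
Convert the energy scale: 0.128 keV³ = 1.28e-19 GeV³.
Result: 1.28e-19 × 1.299e47 = 1.663e28 m⁻³.

1.663e28 m⁻³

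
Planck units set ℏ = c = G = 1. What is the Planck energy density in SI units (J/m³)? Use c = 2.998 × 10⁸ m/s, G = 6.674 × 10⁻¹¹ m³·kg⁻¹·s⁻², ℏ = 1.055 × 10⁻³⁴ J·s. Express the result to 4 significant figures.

The unique combination of the constants set to 1 with dimensions of energy density is u_P = c⁷/(ℏG²).
  = 2.177 × 10⁵⁹ / 4.699 × 10⁻⁵⁵
  = 4.632 × 10¹¹³ J/m³

4.632 × 10¹¹³ J/m³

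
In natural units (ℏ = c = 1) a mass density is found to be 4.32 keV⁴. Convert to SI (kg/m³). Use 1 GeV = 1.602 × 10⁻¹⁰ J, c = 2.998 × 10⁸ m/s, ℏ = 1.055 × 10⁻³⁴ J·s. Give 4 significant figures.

Mass density is [E]/(c²[L]³) = [E]⁴/(ℏ³c⁵).
1 GeV⁴ → 1/(ℏ³c⁵) × (1 GeV in J)⁴ = 2.316 × 10²⁰ kg/m³.
Convert the energy scale: 4.32 keV⁴ = 4.32 × 10⁻²⁴ GeV⁴.
Result: 4.32 × 10⁻²⁴ × 2.316 × 10²⁰ = 1.001 × 10⁻³ kg/m³.

1.001 × 10⁻³ kg/m³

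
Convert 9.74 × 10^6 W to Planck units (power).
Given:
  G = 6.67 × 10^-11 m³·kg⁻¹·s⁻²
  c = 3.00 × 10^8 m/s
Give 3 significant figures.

Planck power: P_P = c⁵/G = 3.64 × 10^52 W.
9.74 × 10^6 / 3.64 × 10^52 = 2.67 × 10^-46

2.67 × 10^-46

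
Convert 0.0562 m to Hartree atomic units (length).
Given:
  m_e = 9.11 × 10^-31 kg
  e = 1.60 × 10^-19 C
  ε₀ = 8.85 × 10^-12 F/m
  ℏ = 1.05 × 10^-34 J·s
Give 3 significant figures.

1.07 × 10^9

Bohr radius: a₀ = 4πε₀ℏ²/(m_e e²) = 5.26 × 10^-11 m.
0.0562 / 5.26 × 10^-11 = 1.07 × 10^9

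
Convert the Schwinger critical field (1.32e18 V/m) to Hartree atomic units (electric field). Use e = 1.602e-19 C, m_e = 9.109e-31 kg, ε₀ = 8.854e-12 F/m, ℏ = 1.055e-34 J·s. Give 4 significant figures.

2.573e6

atomic unit of electric field: E_au = E_h/(e a₀) = m_e²e⁵/((4πε₀)³ℏ⁴) = 5.131e11 V/m.
1.32e18 / 5.131e11 = 2.573e6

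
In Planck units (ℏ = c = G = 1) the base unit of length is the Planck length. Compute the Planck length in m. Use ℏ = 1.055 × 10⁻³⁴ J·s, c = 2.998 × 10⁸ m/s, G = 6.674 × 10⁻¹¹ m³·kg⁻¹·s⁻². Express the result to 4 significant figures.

ℓ_P = √(ℏG/c³)
  = √(2.613 × 10⁻⁷⁰)
  = 1.616 × 10⁻³⁵ m

1.616 × 10⁻³⁵ m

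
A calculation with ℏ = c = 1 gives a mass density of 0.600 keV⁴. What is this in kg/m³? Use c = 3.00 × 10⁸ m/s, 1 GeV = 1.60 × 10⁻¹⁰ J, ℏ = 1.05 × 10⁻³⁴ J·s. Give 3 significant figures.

Mass density is [E]/(c²[L]³) = [E]⁴/(ℏ³c⁵).
1 GeV⁴ → 1/(ℏ³c⁵) × (1 GeV in J)⁴ = 2.33 × 10²⁰ kg/m³.
Convert the energy scale: 0.600 keV⁴ = 6.00 × 10⁻²⁵ GeV⁴.
Result: 6.00 × 10⁻²⁵ × 2.33 × 10²⁰ = 1.40 × 10⁻⁴ kg/m³.

1.40 × 10⁻⁴ kg/m³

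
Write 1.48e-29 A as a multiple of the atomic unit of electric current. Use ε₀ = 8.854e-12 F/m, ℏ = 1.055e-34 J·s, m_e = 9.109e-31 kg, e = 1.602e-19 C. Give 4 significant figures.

atomic unit of electric current: I_au = e E_h/ℏ = m_e e⁵/((4πε₀)²ℏ³) = 6.612e-3 A.
1.48e-29 / 6.612e-3 = 2.238e-27

2.238e-27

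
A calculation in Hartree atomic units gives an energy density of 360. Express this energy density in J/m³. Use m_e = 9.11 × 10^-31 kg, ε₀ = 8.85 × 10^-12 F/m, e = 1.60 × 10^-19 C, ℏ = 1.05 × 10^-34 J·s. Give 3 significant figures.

1.08 × 10^16 J/m³

One atomic unit of energy density: u_au = E_h/a₀³ = m_e⁴e¹⁰/((4πε₀)⁵ℏ⁸) = 3.01 × 10^13 J/m³.
360 × 3.01 × 10^13 J/m³ = 1.08 × 10^16 J/m³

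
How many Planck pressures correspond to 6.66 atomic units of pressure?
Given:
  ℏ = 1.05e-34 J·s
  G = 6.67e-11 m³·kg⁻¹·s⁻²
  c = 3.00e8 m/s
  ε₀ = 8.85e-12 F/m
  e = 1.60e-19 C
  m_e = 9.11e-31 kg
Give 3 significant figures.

atomic unit of pressure: P_au = E_h/a₀³ = m_e⁴e¹⁰/((4πε₀)⁵ℏ⁸) = 3.01e13 Pa
Planck pressure: p_P = c⁷/(ℏG²) = 4.68e113 Pa
6.66 × 3.01e13 / 4.68e113 = 4.29e-100

4.29e-100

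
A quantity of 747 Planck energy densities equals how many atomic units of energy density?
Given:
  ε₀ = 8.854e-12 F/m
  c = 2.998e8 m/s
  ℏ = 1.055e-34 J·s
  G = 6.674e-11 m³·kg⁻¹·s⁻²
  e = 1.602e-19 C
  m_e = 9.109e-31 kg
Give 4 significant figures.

Planck energy density: u_P = c⁷/(ℏG²) = 4.632e113 J/m³
atomic unit of energy density: u_au = E_h/a₀³ = m_e⁴e¹⁰/((4πε₀)⁵ℏ⁸) = 2.929e13 J/m³
747 × 4.632e113 / 2.929e13 = 1.181e103

1.181e103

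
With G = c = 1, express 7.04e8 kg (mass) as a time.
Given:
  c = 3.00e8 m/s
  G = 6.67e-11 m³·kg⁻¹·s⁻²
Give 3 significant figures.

1.74e-27 s

Mass → time via G/c³.
7.04e8 kg × (G/c³) = 1.74e-27 s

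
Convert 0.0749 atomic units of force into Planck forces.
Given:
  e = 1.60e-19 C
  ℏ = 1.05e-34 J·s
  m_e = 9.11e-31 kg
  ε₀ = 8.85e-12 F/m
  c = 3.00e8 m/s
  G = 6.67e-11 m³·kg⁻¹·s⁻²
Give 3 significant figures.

atomic unit of force: F_au = E_h/a₀ = m_e²e⁶/((4πε₀)³ℏ⁴) = 8.33e-8 N
Planck force: F_P = c⁴/G = 1.21e44 N
0.0749 × 8.33e-8 / 1.21e44 = 5.14e-53

5.14e-53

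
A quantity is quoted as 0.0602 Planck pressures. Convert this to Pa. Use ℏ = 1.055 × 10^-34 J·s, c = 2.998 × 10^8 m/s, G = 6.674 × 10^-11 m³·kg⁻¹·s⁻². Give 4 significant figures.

One Planck pressure: p_P = c⁷/(ℏG²) = 4.632 × 10^113 Pa.
0.0602 × 4.632 × 10^113 Pa = 2.789 × 10^112 Pa

2.789 × 10^112 Pa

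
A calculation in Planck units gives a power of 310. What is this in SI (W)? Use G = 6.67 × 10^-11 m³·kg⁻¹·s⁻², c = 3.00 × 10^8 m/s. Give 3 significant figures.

1.13 × 10^55 W

One Planck power: P_P = c⁵/G = 3.64 × 10^52 W.
310 × 3.64 × 10^52 W = 1.13 × 10^55 W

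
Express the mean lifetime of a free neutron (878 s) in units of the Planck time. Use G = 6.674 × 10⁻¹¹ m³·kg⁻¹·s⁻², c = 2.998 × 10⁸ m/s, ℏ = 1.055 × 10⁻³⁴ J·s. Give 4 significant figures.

1.628 × 10⁴⁶

Planck time: t_P = √(ℏG/c⁵) = 5.392 × 10⁻⁴⁴ s.
878 / 5.392 × 10⁻⁴⁴ = 1.628 × 10⁴⁶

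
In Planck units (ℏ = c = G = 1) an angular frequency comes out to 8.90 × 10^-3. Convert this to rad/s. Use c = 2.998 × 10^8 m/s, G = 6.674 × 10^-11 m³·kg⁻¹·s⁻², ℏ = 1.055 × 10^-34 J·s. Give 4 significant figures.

One Planck angular frequency: ω_P = √(c⁵/(ℏG)) = 1.855 × 10^43 rad/s.
8.90 × 10^-3 × 1.855 × 10^43 rad/s = 1.651 × 10^41 rad/s

1.651 × 10^41 rad/s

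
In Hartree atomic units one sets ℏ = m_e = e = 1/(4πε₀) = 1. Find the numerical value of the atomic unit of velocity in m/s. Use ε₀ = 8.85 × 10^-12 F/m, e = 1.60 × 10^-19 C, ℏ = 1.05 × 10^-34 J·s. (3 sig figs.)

v_au = e²/(4πε₀ℏ)
  = 2.56 × 10^-38 / 1.17 × 10^-44
  = 2.19 × 10^6 m/s

2.19 × 10^6 m/s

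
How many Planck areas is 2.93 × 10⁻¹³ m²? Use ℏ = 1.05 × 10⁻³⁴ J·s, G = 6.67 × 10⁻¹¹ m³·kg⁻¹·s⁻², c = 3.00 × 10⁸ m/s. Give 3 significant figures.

1.13 × 10⁵⁷

Planck area: A_P = ℏG/c³ = 2.59 × 10⁻⁷⁰ m².
2.93 × 10⁻¹³ / 2.59 × 10⁻⁷⁰ = 1.13 × 10⁵⁷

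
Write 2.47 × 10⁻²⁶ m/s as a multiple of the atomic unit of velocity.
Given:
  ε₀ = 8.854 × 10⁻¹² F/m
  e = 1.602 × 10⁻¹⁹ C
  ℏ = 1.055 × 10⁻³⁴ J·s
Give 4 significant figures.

atomic unit of velocity: v_au = e²/(4πε₀ℏ) = 2.186 × 10⁶ m/s.
2.47 × 10⁻²⁶ / 2.186 × 10⁶ = 1.130 × 10⁻³²

1.130 × 10⁻³²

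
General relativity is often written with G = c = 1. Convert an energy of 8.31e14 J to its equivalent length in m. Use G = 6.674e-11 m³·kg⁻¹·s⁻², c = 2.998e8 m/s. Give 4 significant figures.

Energy → length via G/c⁴.
8.31e14 J × (G/c⁴) = 6.865e-30 m

6.865e-30 m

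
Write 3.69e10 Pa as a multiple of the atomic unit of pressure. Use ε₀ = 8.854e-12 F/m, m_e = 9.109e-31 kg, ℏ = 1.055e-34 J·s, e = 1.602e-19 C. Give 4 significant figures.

1.260e-3

atomic unit of pressure: P_au = E_h/a₀³ = m_e⁴e¹⁰/((4πε₀)⁵ℏ⁸) = 2.929e13 Pa.
3.69e10 / 2.929e13 = 1.260e-3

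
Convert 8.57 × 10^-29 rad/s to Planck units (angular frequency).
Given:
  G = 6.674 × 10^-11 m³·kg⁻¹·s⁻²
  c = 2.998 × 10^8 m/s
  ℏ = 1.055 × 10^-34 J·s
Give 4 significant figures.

Planck angular frequency: ω_P = √(c⁵/(ℏG)) = 1.855 × 10^43 rad/s.
8.57 × 10^-29 / 1.855 × 10^43 = 4.621 × 10^-72

4.621 × 10^-72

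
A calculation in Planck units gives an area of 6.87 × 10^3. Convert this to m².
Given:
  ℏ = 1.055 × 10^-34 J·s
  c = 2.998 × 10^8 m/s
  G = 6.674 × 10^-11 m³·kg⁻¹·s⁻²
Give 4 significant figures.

One Planck area: A_P = ℏG/c³ = 2.613 × 10^-70 m².
6.87 × 10^3 × 2.613 × 10^-70 m² = 1.795 × 10^-66 m²

1.795 × 10^-66 m²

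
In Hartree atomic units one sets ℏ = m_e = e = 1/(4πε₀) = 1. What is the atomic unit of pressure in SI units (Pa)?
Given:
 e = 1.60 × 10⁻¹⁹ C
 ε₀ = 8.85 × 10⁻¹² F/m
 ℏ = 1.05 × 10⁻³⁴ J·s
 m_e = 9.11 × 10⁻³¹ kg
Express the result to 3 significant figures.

P_au = E_h/a₀³ = m_e⁴e¹⁰/((4πε₀)⁵ℏ⁸)
E_h = 4.38 × 10⁻¹⁸ J
a₀ = 5.26 × 10⁻¹¹ m
E_h/a₀³ = 3.01 × 10¹³ Pa

3.01 × 10¹³ Pa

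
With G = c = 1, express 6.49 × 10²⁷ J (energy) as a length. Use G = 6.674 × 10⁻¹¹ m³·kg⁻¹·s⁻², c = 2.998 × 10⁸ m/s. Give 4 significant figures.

Energy → length via G/c⁴.
6.49 × 10²⁷ J × (G/c⁴) = 5.362 × 10⁻¹⁷ m

5.362 × 10⁻¹⁷ m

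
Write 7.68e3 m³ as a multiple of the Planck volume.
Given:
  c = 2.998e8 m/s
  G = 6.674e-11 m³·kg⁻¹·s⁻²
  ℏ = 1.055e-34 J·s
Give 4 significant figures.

Planck volume: V_P = (ℏG/c³)^(3/2) = 4.224e-105 m³.
7.68e3 / 4.224e-105 = 1.818e108

1.818e108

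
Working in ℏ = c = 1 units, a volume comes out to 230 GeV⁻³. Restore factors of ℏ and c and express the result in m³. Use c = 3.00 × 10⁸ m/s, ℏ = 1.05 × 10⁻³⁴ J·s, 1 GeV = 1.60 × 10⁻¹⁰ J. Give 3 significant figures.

1.76 × 10⁻⁴⁵ m³

Volume is [L]³ = [E]⁻³·(ℏc)³.
1 GeV⁻³ → (ℏc)³ × (1 GeV in J)⁻³ = 7.63 × 10⁻⁴⁸ m³.
Result: 230 × 7.63 × 10⁻⁴⁸ = 1.76 × 10⁻⁴⁵ m³.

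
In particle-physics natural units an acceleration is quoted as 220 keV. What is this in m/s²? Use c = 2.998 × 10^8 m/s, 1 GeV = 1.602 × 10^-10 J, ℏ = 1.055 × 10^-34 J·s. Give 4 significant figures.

1.002 × 10^29 m/s²

Acceleration is [L]/[T]² = c·[E]/ℏ.
1 GeV → c/ℏ × (1 GeV in J) = 4.552 × 10^32 m/s².
Convert the energy scale: 220 keV = 2.20 × 10^-4 GeV.
Result: 2.20 × 10^-4 × 4.552 × 10^32 = 1.002 × 10^29 m/s².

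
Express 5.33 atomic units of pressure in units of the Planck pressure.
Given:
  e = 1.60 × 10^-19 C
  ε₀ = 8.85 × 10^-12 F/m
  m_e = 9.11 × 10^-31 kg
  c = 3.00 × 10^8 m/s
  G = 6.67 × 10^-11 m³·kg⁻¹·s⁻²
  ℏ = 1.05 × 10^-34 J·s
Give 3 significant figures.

3.43 × 10^-100

atomic unit of pressure: P_au = E_h/a₀³ = m_e⁴e¹⁰/((4πε₀)⁵ℏ⁸) = 3.01 × 10^13 Pa
Planck pressure: p_P = c⁷/(ℏG²) = 4.68 × 10^113 Pa
5.33 × 3.01 × 10^13 / 4.68 × 10^113 = 3.43 × 10^-100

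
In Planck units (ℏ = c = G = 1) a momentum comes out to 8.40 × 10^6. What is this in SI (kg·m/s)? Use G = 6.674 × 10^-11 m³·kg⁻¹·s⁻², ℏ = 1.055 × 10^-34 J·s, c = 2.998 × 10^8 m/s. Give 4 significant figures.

5.482 × 10^7 kg·m/s

One Planck momentum: p_P = √(ℏc³/G) = 6.527 kg·m/s.
8.40 × 10^6 × 6.527 kg·m/s = 5.482 × 10^7 kg·m/s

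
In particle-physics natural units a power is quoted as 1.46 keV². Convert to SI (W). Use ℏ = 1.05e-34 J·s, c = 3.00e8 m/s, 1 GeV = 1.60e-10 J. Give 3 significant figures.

Power is [E]/[T] = [E]²/ℏ.
1 GeV² → 1/ℏ × (1 GeV in J)² = 2.44e14 W.
Convert the energy scale: 1.46 keV² = 1.46e-12 GeV².
Result: 1.46e-12 × 2.44e14 = 356 W.

356 W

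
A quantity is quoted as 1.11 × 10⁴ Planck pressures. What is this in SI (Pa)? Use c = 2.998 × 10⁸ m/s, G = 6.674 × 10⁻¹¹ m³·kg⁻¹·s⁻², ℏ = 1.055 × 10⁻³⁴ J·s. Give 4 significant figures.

One Planck pressure: p_P = c⁷/(ℏG²) = 4.632 × 10¹¹³ Pa.
1.11 × 10⁴ × 4.632 × 10¹¹³ Pa = 5.142 × 10¹¹⁷ Pa

5.142 × 10¹¹⁷ Pa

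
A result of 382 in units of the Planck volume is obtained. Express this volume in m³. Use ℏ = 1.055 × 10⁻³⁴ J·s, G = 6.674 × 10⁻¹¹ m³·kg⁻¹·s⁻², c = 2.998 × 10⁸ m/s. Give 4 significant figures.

One Planck volume: V_P = (ℏG/c³)^(3/2) = 4.224 × 10⁻¹⁰⁵ m³.
382 × 4.224 × 10⁻¹⁰⁵ m³ = 1.614 × 10⁻¹⁰² m³

1.614 × 10⁻¹⁰² m³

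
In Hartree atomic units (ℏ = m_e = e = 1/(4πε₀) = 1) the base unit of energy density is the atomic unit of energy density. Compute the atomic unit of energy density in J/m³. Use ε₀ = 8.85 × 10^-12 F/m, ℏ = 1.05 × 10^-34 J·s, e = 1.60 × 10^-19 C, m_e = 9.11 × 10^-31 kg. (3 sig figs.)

u_au = E_h/a₀³ = m_e⁴e¹⁰/((4πε₀)⁵ℏ⁸)
E_h = 4.38 × 10^-18 J
a₀ = 5.26 × 10^-11 m
E_h/a₀³ = 3.01 × 10^13 J/m³

3.01 × 10^13 J/m³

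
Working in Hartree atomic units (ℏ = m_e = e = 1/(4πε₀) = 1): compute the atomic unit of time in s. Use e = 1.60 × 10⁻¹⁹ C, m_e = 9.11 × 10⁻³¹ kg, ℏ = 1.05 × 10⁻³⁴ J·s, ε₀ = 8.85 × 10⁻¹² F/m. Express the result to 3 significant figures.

2.40 × 10⁻¹⁷ s

The unique combination of the constants set to 1 with dimensions of time is τ_au = (4πε₀)²ℏ³/(m_e e⁴).
E_h = 4.38 × 10⁻¹⁸ J
ℏ/E_h = 2.40 × 10⁻¹⁷ s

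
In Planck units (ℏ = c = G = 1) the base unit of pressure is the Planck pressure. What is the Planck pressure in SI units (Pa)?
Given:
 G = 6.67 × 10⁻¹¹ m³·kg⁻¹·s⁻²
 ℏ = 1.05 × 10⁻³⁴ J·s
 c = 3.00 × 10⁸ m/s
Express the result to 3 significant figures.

p_P = c⁷/(ℏG²)
  = 2.19 × 10⁵⁹ / 4.67 × 10⁻⁵⁵
  = 4.68 × 10¹¹³ Pa

4.68 × 10¹¹³ Pa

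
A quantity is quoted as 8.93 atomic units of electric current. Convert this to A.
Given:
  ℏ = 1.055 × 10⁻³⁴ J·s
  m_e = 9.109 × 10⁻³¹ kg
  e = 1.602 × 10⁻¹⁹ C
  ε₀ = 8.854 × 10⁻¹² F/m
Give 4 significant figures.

One atomic unit of electric current: I_au = e E_h/ℏ = m_e e⁵/((4πε₀)²ℏ³) = 6.612 × 10⁻³ A.
8.93 × 6.612 × 10⁻³ A = 0.05904 A

0.05904 A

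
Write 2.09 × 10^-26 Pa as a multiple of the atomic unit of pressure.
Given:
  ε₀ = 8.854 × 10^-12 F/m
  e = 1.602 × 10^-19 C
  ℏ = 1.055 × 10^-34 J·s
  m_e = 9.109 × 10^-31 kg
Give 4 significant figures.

7.135 × 10^-40

atomic unit of pressure: P_au = E_h/a₀³ = m_e⁴e¹⁰/((4πε₀)⁵ℏ⁸) = 2.929 × 10^13 Pa.
2.09 × 10^-26 / 2.929 × 10^13 = 7.135 × 10^-40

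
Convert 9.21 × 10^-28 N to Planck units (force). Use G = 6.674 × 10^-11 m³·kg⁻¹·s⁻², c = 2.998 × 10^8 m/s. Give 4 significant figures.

7.609 × 10^-72

Planck force: F_P = c⁴/G = 1.210 × 10^44 N.
9.21 × 10^-28 / 1.210 × 10^44 = 7.609 × 10^-72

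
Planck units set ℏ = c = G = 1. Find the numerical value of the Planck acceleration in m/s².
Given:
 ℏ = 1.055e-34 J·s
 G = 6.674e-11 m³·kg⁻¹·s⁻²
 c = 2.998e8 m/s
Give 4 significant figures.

From ℏ = c = G = 1 the acceleration scale is a_P = √(c⁷/(ℏG)).
  = √(3.092e103)
  = 5.560e51 m/s²

5.560e51 m/s²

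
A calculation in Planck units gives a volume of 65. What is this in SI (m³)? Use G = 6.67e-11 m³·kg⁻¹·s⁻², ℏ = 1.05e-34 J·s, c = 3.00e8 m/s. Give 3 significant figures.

2.72e-103 m³

One Planck volume: V_P = (ℏG/c³)^(3/2) = 4.18e-105 m³.
65 × 4.18e-105 m³ = 2.72e-103 m³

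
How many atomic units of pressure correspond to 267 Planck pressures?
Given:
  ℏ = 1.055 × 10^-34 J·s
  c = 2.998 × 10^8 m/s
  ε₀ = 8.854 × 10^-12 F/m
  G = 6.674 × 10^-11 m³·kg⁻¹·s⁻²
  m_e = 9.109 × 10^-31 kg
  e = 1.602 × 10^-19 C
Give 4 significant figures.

4.222 × 10^102

Planck pressure: p_P = c⁷/(ℏG²) = 4.632 × 10^113 Pa
atomic unit of pressure: P_au = E_h/a₀³ = m_e⁴e¹⁰/((4πε₀)⁵ℏ⁸) = 2.929 × 10^13 Pa
267 × 4.632 × 10^113 / 2.929 × 10^13 = 4.222 × 10^102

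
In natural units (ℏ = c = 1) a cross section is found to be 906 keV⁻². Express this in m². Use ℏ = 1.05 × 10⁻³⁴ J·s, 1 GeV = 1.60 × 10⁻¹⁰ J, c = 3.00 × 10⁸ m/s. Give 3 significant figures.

3.51 × 10⁻¹⁷ m²

Area is [L]² = [E]⁻²·(ℏc)²; restore (ℏc)².
1 GeV⁻² → (ℏc)² × (1 GeV in J)⁻² = 3.88 × 10⁻³² m².
Convert the energy scale: 906 keV⁻² = 9.06 × 10¹⁴ GeV⁻².
Result: 9.06 × 10¹⁴ × 3.88 × 10⁻³² = 3.51 × 10⁻¹⁷ m².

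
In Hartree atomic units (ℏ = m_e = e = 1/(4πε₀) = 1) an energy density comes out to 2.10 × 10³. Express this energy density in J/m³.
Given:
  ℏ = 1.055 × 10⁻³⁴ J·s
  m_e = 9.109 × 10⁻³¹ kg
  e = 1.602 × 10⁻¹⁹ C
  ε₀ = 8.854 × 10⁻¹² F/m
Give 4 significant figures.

One atomic unit of energy density: u_au = E_h/a₀³ = m_e⁴e¹⁰/((4πε₀)⁵ℏ⁸) = 2.929 × 10¹³ J/m³.
2.10 × 10³ × 2.929 × 10¹³ J/m³ = 6.151 × 10¹⁶ J/m³

6.151 × 10¹⁶ J/m³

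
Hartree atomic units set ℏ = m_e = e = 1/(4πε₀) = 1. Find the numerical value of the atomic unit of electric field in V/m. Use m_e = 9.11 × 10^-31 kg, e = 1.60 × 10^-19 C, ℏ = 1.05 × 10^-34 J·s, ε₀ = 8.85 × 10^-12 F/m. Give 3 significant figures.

The unique combination of the constants set to 1 with dimensions of electric field is E_au = E_h/(e a₀) = m_e²e⁵/((4πε₀)³ℏ⁴).
E_h = 4.38 × 10^-18 J
a₀ = 5.26 × 10^-11 m
E_h/(e·a₀) = 5.20 × 10^11 V/m

5.20 × 10^11 V/m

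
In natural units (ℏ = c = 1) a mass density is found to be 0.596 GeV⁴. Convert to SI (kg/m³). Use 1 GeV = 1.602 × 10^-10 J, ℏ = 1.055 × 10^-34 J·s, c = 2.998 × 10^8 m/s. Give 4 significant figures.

Mass density is [E]/(c²[L]³) = [E]⁴/(ℏ³c⁵).
1 GeV⁴ → 1/(ℏ³c⁵) × (1 GeV in J)⁴ = 2.316 × 10^20 kg/m³.
Result: 0.596 × 2.316 × 10^20 = 1.380 × 10^20 kg/m³.

1.380 × 10^20 kg/m³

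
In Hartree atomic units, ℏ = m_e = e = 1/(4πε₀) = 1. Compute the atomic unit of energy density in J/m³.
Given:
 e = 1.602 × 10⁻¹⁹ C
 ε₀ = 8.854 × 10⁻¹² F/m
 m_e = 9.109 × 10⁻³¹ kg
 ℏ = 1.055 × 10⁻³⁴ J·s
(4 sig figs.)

The unique combination of the constants set to 1 with dimensions of energy density is u_au = E_h/a₀³ = m_e⁴e¹⁰/((4πε₀)⁵ℏ⁸).
E_h = 4.354 × 10⁻¹⁸ J
a₀ = 5.297 × 10⁻¹¹ m
E_h/a₀³ = 2.929 × 10¹³ J/m³

2.929 × 10¹³ J/m³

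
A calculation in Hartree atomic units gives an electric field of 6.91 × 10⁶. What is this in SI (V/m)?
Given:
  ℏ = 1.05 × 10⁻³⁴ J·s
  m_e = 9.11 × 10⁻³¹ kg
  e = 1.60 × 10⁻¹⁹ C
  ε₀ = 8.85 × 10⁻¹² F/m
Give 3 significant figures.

One atomic unit of electric field: E_au = E_h/(e a₀) = m_e²e⁵/((4πε₀)³ℏ⁴) = 5.20 × 10¹¹ V/m.
6.91 × 10⁶ × 5.20 × 10¹¹ V/m = 3.60 × 10¹⁸ V/m

3.60 × 10¹⁸ V/m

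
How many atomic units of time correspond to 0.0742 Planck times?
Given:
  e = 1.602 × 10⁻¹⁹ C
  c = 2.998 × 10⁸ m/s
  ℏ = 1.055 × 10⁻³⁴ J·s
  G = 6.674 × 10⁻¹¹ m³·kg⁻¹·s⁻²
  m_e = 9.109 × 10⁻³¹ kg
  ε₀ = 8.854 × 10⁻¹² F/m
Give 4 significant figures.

Planck time: t_P = √(ℏG/c⁵) = 5.392 × 10⁻⁴⁴ s
atomic unit of time: τ_au = (4πε₀)²ℏ³/(m_e e⁴) = 2.423 × 10⁻¹⁷ s
0.0742 × 5.392 × 10⁻⁴⁴ / 2.423 × 10⁻¹⁷ = 1.651 × 10⁻²⁸

1.651 × 10⁻²⁸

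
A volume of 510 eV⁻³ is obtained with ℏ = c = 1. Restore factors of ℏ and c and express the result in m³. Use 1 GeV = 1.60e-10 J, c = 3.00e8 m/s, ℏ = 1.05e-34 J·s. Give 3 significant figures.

Volume is [L]³ = [E]⁻³·(ℏc)³.
1 GeV⁻³ → (ℏc)³ × (1 GeV in J)⁻³ = 7.63e-48 m³.
Convert the energy scale: 510 eV⁻³ = 5.10e29 GeV⁻³.
Result: 5.10e29 × 7.63e-48 = 3.89e-18 m³.

3.89e-18 m³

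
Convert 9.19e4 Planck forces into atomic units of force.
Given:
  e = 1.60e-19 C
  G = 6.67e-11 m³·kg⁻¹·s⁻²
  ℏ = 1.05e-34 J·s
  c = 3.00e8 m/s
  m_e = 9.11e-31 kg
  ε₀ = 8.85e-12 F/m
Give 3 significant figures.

Planck force: F_P = c⁴/G = 1.21e44 N
atomic unit of force: F_au = E_h/a₀ = m_e²e⁶/((4πε₀)³ℏ⁴) = 8.33e-8 N
9.19e4 × 1.21e44 / 8.33e-8 = 1.34e56

1.34e56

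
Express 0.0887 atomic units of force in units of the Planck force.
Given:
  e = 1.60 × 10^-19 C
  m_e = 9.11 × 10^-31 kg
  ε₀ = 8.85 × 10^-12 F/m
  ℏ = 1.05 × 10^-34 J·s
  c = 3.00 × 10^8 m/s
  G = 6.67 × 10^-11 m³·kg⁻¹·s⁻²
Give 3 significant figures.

atomic unit of force: F_au = E_h/a₀ = m_e²e⁶/((4πε₀)³ℏ⁴) = 8.33 × 10^-8 N
Planck force: F_P = c⁴/G = 1.21 × 10^44 N
0.0887 × 8.33 × 10^-8 / 1.21 × 10^44 = 6.08 × 10^-53

6.08 × 10^-53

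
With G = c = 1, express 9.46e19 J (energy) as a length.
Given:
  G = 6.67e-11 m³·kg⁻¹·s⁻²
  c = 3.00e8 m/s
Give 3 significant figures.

Energy → length via G/c⁴.
9.46e19 J × (G/c⁴) = 7.79e-25 m

7.79e-25 m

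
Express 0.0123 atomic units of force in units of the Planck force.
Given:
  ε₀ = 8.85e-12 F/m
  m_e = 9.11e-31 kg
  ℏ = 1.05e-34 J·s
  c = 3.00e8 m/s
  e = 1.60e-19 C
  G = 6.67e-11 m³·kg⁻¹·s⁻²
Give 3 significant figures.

atomic unit of force: F_au = E_h/a₀ = m_e²e⁶/((4πε₀)³ℏ⁴) = 8.33e-8 N
Planck force: F_P = c⁴/G = 1.21e44 N
0.0123 × 8.33e-8 / 1.21e44 = 8.44e-54

8.44e-54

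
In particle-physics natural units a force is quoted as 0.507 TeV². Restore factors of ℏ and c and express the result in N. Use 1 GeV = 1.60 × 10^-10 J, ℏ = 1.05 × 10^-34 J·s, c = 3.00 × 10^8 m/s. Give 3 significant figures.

Force is [E]/[L] = [E]²/(ℏc); restore (ℏc)⁻¹.
1 GeV² → 1/(ℏc) × (1 GeV in J)² = 8.13 × 10^5 N.
Convert the energy scale: 0.507 TeV² = 5.07 × 10^5 GeV².
Result: 5.07 × 10^5 × 8.13 × 10^5 = 4.12 × 10^11 N.

4.12 × 10^11 N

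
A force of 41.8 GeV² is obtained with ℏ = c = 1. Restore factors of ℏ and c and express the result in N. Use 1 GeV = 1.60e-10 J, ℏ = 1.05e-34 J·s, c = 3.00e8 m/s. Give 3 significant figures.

Force is [E]/[L] = [E]²/(ℏc); restore (ℏc)⁻¹.
1 GeV² → 1/(ℏc) × (1 GeV in J)² = 8.13e5 N.
Result: 41.8 × 8.13e5 = 3.40e7 N.

3.40e7 N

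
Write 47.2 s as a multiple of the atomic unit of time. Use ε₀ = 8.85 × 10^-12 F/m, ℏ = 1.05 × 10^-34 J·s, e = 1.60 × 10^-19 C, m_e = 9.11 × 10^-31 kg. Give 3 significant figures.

atomic unit of time: τ_au = (4πε₀)²ℏ³/(m_e e⁴) = 2.40 × 10^-17 s.
47.2 / 2.40 × 10^-17 = 1.97 × 10^18

1.97 × 10^18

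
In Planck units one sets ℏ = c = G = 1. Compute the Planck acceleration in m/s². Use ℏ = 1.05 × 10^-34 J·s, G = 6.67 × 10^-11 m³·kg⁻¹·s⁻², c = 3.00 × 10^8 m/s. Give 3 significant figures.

5.59 × 10^51 m/s²

a_P = √(c⁷/(ℏG))
  = √(3.12 × 10^103)
  = 5.59 × 10^51 m/s²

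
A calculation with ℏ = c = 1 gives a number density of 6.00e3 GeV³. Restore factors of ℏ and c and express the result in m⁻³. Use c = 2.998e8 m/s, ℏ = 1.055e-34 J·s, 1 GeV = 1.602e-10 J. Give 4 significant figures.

Number density is [L]⁻³ = [E]³/(ℏc)³.
1 GeV³ → 1/(ℏc)³ × (1 GeV in J)³ = 1.299e47 m⁻³.
Result: 6.00e3 × 1.299e47 = 7.796e50 m⁻³.

7.796e50 m⁻³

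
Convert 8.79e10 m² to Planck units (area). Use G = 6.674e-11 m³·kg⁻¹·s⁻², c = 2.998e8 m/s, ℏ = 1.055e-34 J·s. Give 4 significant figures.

3.364e80

Planck area: A_P = ℏG/c³ = 2.613e-70 m².
8.79e10 / 2.613e-70 = 3.364e80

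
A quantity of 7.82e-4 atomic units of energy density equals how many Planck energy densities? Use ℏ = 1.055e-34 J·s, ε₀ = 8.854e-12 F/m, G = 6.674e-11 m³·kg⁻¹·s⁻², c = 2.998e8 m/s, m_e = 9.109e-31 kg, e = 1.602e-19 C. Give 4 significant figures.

4.945e-104

atomic unit of energy density: u_au = E_h/a₀³ = m_e⁴e¹⁰/((4πε₀)⁵ℏ⁸) = 2.929e13 J/m³
Planck energy density: u_P = c⁷/(ℏG²) = 4.632e113 J/m³
7.82e-4 × 2.929e13 / 4.632e113 = 4.945e-104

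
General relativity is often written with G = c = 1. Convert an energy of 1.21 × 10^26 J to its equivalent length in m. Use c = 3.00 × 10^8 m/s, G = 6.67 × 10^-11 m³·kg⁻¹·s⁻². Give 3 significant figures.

9.96 × 10^-19 m

Energy → length via G/c⁴.
1.21 × 10^26 J × (G/c⁴) = 9.96 × 10^-19 m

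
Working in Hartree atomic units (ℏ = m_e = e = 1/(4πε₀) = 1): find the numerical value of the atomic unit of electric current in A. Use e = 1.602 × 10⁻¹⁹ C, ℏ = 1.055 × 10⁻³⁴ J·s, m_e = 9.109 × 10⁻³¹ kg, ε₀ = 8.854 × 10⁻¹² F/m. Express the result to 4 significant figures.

From ℏ = m_e = e = 1/(4πε₀) = 1 the current scale is I_au = e E_h/ℏ = m_e e⁵/((4πε₀)²ℏ³).
E_h = 4.354 × 10⁻¹⁸ J
e·E_h/ℏ = 6.612 × 10⁻³ A

6.612 × 10⁻³ A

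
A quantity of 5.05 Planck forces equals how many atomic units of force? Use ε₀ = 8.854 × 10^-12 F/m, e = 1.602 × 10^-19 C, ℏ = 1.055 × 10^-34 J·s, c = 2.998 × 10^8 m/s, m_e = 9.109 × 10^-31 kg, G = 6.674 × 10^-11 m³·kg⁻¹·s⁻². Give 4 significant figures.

7.437 × 10^51

Planck force: F_P = c⁴/G = 1.210 × 10^44 N
atomic unit of force: F_au = E_h/a₀ = m_e²e⁶/((4πε₀)³ℏ⁴) = 8.220 × 10^-8 N
5.05 × 1.210 × 10^44 / 8.220 × 10^-8 = 7.437 × 10^51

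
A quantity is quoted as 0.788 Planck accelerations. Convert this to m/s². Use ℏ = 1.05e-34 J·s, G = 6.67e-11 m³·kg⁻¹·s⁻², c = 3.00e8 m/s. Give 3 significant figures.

4.40e51 m/s²

One Planck acceleration: a_P = √(c⁷/(ℏG)) = 5.59e51 m/s².
0.788 × 5.59e51 m/s² = 4.40e51 m/s²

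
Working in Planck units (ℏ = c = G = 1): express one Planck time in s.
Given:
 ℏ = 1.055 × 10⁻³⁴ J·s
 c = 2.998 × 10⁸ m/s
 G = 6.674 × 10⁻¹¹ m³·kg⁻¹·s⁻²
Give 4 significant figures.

Dimensional analysis gives t_P = √(ℏG/c⁵).
  = √(2.907 × 10⁻⁸⁷)
  = 5.392 × 10⁻⁴⁴ s

5.392 × 10⁻⁴⁴ s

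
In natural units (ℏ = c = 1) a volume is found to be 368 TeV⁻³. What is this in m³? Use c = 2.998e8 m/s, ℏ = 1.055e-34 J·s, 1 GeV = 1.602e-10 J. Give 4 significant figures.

2.832e-54 m³

Volume is [L]³ = [E]⁻³·(ℏc)³.
1 GeV⁻³ → (ℏc)³ × (1 GeV in J)⁻³ = 7.696e-48 m³.
Convert the energy scale: 368 TeV⁻³ = 3.68e-7 GeV⁻³.
Result: 3.68e-7 × 7.696e-48 = 2.832e-54 m³.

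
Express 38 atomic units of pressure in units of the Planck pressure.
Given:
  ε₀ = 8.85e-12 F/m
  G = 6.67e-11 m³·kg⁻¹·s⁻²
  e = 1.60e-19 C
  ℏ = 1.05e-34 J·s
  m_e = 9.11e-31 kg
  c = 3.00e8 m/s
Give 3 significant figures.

2.45e-99

atomic unit of pressure: P_au = E_h/a₀³ = m_e⁴e¹⁰/((4πε₀)⁵ℏ⁸) = 3.01e13 Pa
Planck pressure: p_P = c⁷/(ℏG²) = 4.68e113 Pa
38 × 3.01e13 / 4.68e113 = 2.45e-99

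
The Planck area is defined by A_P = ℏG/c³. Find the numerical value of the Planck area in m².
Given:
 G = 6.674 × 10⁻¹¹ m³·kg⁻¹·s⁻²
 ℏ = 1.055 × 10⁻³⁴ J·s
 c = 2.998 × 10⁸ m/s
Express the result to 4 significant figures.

A_P = ℏG/c³
  = 7.041 × 10⁻⁴⁵ / 2.695 × 10²⁵
  = 2.613 × 10⁻⁷⁰ m²

2.613 × 10⁻⁷⁰ m²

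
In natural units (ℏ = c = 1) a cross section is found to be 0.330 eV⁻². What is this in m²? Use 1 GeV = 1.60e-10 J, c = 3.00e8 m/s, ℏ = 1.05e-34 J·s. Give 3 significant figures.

Area is [L]² = [E]⁻²·(ℏc)²; restore (ℏc)².
1 GeV⁻² → (ℏc)² × (1 GeV in J)⁻² = 3.88e-32 m².
Convert the energy scale: 0.330 eV⁻² = 3.30e17 GeV⁻².
Result: 3.30e17 × 3.88e-32 = 1.28e-14 m².

1.28e-14 m²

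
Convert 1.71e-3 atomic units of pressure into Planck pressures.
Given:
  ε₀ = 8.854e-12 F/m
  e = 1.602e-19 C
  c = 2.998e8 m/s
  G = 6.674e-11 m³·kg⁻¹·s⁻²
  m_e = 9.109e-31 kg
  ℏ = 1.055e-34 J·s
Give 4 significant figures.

1.081e-103

atomic unit of pressure: P_au = E_h/a₀³ = m_e⁴e¹⁰/((4πε₀)⁵ℏ⁸) = 2.929e13 Pa
Planck pressure: p_P = c⁷/(ℏG²) = 4.632e113 Pa
1.71e-3 × 2.929e13 / 4.632e113 = 1.081e-103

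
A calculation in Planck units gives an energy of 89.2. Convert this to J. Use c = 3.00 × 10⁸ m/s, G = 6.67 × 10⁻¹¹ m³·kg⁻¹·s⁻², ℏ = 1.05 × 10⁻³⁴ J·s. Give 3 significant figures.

One Planck energy: E_P = √(ℏc⁵/G) = 1.96 × 10⁹ J.
89.2 × 1.96 × 10⁹ J = 1.74 × 10¹¹ J

1.74 × 10¹¹ J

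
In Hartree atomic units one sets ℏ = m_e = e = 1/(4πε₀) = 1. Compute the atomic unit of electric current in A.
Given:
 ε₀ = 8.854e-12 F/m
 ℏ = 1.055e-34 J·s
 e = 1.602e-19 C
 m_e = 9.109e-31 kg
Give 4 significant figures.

6.612e-3 A

I_au = e E_h/ℏ = m_e e⁵/((4πε₀)²ℏ³)
E_h = 4.354e-18 J
e·E_h/ℏ = 6.612e-3 A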